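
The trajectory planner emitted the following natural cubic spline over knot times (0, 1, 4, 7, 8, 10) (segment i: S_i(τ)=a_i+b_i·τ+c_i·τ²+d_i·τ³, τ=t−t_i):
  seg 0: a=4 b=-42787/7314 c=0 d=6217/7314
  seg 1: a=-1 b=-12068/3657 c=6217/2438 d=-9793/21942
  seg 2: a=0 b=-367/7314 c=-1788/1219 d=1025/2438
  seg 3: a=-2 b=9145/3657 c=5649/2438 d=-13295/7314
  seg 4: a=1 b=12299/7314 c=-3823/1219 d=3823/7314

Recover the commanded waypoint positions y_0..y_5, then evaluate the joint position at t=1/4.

y_0 = S_0(0) = a_0 = 4
y_1 = S_1(0) = a_1 = -1
y_2 = S_2(0) = a_2 = 0
y_3 = S_3(0) = a_3 = -2
y_4 = S_4(0) = a_4 = 1
y_5 = S_4(2) = -4
t_q=1/4 is in segment 0 (τ=1/4); S_0(τ)=398003/156032

y_0=4 y_1=-1 y_2=0 y_3=-2 y_4=1 y_5=-4
S(1/4) = 398003/156032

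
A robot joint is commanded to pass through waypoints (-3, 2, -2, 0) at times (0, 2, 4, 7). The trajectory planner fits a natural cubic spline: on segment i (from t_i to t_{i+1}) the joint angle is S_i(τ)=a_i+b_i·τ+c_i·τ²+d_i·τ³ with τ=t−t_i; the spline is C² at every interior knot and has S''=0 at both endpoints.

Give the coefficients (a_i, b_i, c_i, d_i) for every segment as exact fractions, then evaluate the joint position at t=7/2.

Δ: Δ0=5/2, Δ1=-2, Δ2=2/3
row 1: diag=8, rhs=-27; c'=1/4, d'=-27/8
row 2: denom=10−2·1/4=19/2; d'=(16−2·-27/8)/(19/2)=91/38
back: M2=91/38
back: M1=-27/8−1/4·91/38=-151/38
M: M0=0, M1=-151/38, M2=91/38, M3=0
seg 0: a=-3, c=M0/2=0, d=(M1−M0)/(6·2)=-151/456, b=Δ0−h0·(2M0+M1)/6=218/57
seg 1: a=2, c=M1/2=-151/76, d=(M2−M1)/(6·2)=121/228, b=Δ1−h1·(2M1+M2)/6=-17/114
seg 2: a=-2, c=M2/2=91/76, d=(M3−M2)/(6·3)=-91/684, b=Δ2−h2·(2M2+M3)/6=-197/114
t_q=7/2 → seg 1, τ=3/2; S=2+-17/114·τ+-151/76·τ²+121/228·τ³=-549/608

  seg 0: a=-3 b=218/57 c=0 d=-151/456
  seg 1: a=2 b=-17/114 c=-151/76 d=121/228
  seg 2: a=-2 b=-197/114 c=91/76 d=-91/684
S(7/2) = -549/608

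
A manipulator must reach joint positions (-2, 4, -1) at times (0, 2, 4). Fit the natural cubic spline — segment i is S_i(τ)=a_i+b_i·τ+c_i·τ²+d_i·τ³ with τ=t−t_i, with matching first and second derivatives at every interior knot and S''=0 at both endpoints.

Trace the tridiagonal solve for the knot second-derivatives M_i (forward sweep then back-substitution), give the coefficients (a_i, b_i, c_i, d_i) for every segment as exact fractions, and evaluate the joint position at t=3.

Δ: Δ0=3, Δ1=-5/2
row 1: diag=8, rhs=-33; c'=1/4, d'=-33/8
back: M1=-33/8
M: M0=0, M1=-33/8, M2=0
seg 0: a=-2, c=M0/2=0, d=(M1−M0)/(6·2)=-11/32, b=Δ0−h0·(2M0+M1)/6=35/8
seg 1: a=4, c=M1/2=-33/16, d=(M2−M1)/(6·2)=11/32, b=Δ1−h1·(2M1+M2)/6=1/4
t_q=3 → seg 1, τ=1; S=4+1/4·τ+-33/16·τ²+11/32·τ³=81/32

  seg 0: a=-2 b=35/8 c=0 d=-11/32
  seg 1: a=4 b=1/4 c=-33/16 d=11/32
S(3) = 81/32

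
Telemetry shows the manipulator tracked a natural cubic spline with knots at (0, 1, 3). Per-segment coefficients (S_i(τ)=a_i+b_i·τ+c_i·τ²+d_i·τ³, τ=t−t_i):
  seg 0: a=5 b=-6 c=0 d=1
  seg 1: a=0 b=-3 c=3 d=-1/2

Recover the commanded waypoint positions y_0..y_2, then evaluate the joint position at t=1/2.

y_0 = S_0(0) = a_0 = 5
y_1 = S_1(0) = a_1 = 0
y_2 = S_1(2) = 2
t_q=1/2 is in segment 0 (τ=1/2); S_0(τ)=17/8

y_0=5 y_1=0 y_2=2
S(1/2) = 17/8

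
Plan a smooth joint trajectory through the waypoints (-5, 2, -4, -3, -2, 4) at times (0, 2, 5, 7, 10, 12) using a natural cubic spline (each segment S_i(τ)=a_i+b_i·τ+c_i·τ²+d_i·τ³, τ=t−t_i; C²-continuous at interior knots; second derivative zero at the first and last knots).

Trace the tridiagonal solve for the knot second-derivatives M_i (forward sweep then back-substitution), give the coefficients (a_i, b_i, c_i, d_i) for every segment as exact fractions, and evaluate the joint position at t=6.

  seg 0: a=-5 b=77269/15762 c=0 d=-11051/31524
  seg 1: a=2 b=10963/15762 c=-11051/5254 d=28486/70929
  seg 2: a=-4 b=-17039/15762 c=23819/15762 d=-307/852
  seg 3: a=-3 b=3361/5254 c=-5129/7881 d=25945/141858
  seg 4: a=-2 b=4395/2627 c=5229/5254 d=-1743/10508
S(6) = -1745/444

Δ: Δ0=7/2, Δ1=-2, Δ2=1/2, Δ3=1/3, Δ4=3
row 1: diag=10, rhs=-33; c'=3/10, d'=-33/10
row 2: denom=10−3·3/10=91/10; d'=(15−3·-33/10)/(91/10)=249/91
row 3: denom=10−2·20/91=870/91; d'=(-1−2·249/91)/(870/91)=-589/870
row 4: denom=10−3·91/290=2627/290; d'=(16−3·-589/870)/(2627/290)=5229/2627
back: M4=5229/2627
back: M3=-589/870−91/290·5229/2627=-10258/7881
back: M2=249/91−20/91·-10258/7881=23819/7881
back: M1=-33/10−3/10·23819/7881=-11051/2627
M: M0=0, M1=-11051/2627, M2=23819/7881, M3=-10258/7881, M4=5229/2627, M5=0
seg 0: a=-5, c=M0/2=0, d=(M1−M0)/(6·2)=-11051/31524, b=Δ0−h0·(2M0+M1)/6=77269/15762
seg 1: a=2, c=M1/2=-11051/5254, d=(M2−M1)/(6·3)=28486/70929, b=Δ1−h1·(2M1+M2)/6=10963/15762
seg 2: a=-4, c=M2/2=23819/15762, d=(M3−M2)/(6·2)=-307/852, b=Δ2−h2·(2M2+M3)/6=-17039/15762
seg 3: a=-3, c=M3/2=-5129/7881, d=(M4−M3)/(6·3)=25945/141858, b=Δ3−h3·(2M3+M4)/6=3361/5254
seg 4: a=-2, c=M4/2=5229/5254, d=(M5−M4)/(6·2)=-1743/10508, b=Δ4−h4·(2M4+M5)/6=4395/2627
t_q=6 → seg 2, τ=1; S=-4+-17039/15762·τ+23819/15762·τ²+-307/852·τ³=-1745/444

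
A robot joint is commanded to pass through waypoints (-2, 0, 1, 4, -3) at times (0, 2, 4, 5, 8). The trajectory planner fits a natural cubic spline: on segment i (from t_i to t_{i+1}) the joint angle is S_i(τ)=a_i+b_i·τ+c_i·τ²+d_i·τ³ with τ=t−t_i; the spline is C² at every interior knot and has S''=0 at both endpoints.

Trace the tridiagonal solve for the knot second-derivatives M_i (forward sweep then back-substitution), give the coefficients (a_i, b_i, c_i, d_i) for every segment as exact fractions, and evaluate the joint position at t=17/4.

Δ: Δ0=1, Δ1=1/2, Δ2=3, Δ3=-7/3
row 1: diag=8, rhs=-3; c'=1/4, d'=-3/8
row 2: denom=6−2·1/4=11/2; d'=(15−2·-3/8)/(11/2)=63/22
row 3: denom=8−1·2/11=86/11; d'=(-32−1·63/22)/(86/11)=-767/172
back: M3=-767/172
back: M2=63/22−2/11·-767/172=158/43
back: M1=-3/8−1/4·158/43=-445/344
M: M0=0, M1=-445/344, M2=158/43, M3=-767/172, M4=0
seg 0: a=-2, c=M0/2=0, d=(M1−M0)/(6·2)=-445/4128, b=Δ0−h0·(2M0+M1)/6=1477/1032
seg 1: a=0, c=M1/2=-445/688, d=(M2−M1)/(6·2)=1709/4128, b=Δ1−h1·(2M1+M2)/6=71/516
seg 2: a=1, c=M2/2=79/43, d=(M3−M2)/(6·1)=-1399/1032, b=Δ2−h2·(2M2+M3)/6=2599/1032
seg 3: a=4, c=M3/2=-767/344, d=(M4−M3)/(6·3)=767/3096, b=Δ3−h3·(2M3+M4)/6=1097/516
t_q=17/4 → seg 2, τ=1/4; S=1+2599/1032·τ+79/43·τ²+-1399/1032·τ³=37939/22016

  seg 0: a=-2 b=1477/1032 c=0 d=-445/4128
  seg 1: a=0 b=71/516 c=-445/688 d=1709/4128
  seg 2: a=1 b=2599/1032 c=79/43 d=-1399/1032
  seg 3: a=4 b=1097/516 c=-767/344 d=767/3096
S(17/4) = 37939/22016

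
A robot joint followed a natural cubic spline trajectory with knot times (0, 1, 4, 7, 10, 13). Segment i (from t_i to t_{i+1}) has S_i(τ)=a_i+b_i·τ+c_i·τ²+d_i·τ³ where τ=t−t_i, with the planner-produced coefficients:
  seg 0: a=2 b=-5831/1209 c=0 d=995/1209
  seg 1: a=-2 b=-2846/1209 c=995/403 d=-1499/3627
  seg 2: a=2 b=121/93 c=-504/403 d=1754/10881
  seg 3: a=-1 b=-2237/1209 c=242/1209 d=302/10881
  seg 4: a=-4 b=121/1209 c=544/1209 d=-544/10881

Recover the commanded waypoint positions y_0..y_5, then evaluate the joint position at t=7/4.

y_0=2 y_1=-2 y_2=2 y_3=-1 y_4=-4 y_5=-1
S(7/4) = -65797/25792

y_0 = S_0(0) = a_0 = 2
y_1 = S_1(0) = a_1 = -2
y_2 = S_2(0) = a_2 = 2
y_3 = S_3(0) = a_3 = -1
y_4 = S_4(0) = a_4 = -4
y_5 = S_4(3) = -1
t_q=7/4 is in segment 1 (τ=3/4); S_1(τ)=-65797/25792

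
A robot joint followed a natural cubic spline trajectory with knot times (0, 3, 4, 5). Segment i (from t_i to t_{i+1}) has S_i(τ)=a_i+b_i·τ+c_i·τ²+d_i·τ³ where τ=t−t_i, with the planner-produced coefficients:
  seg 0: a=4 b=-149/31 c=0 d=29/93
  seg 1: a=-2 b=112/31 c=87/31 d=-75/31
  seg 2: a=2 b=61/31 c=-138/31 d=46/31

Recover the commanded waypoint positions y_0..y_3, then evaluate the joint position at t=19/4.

y_0 = S_0(0) = a_0 = 4
y_1 = S_1(0) = a_1 = -2
y_2 = S_2(0) = a_2 = 2
y_3 = S_2(1) = 1
t_q=19/4 is in segment 2 (τ=3/4); S_2(τ)=1585/992

y_0=4 y_1=-2 y_2=2 y_3=1
S(19/4) = 1585/992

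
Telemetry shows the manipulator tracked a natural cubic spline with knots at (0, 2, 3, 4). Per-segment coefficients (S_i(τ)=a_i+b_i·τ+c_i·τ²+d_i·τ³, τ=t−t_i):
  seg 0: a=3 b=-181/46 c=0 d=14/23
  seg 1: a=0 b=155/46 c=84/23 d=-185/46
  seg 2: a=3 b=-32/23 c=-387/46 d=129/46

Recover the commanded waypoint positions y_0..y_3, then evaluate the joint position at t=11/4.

y_0=3 y_1=0 y_2=3 y_3=-4
S(11/4) = 8493/2944

y_0 = S_0(0) = a_0 = 3
y_1 = S_1(0) = a_1 = 0
y_2 = S_2(0) = a_2 = 3
y_3 = S_2(1) = -4
t_q=11/4 is in segment 1 (τ=3/4); S_1(τ)=8493/2944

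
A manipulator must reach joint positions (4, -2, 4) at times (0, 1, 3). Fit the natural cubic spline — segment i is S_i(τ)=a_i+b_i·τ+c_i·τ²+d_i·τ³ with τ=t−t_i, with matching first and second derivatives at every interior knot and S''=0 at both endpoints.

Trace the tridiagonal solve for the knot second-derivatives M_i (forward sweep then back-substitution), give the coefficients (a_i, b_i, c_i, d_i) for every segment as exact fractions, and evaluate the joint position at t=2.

  seg 0: a=4 b=-15/2 c=0 d=3/2
  seg 1: a=-2 b=-3 c=9/2 d=-3/4
S(2) = -5/4

Δ: Δ0=-6, Δ1=3
row 1: diag=6, rhs=54; c'=1/3, d'=9
back: M1=9
M: M0=0, M1=9, M2=0
seg 0: a=4, c=M0/2=0, d=(M1−M0)/(6·1)=3/2, b=Δ0−h0·(2M0+M1)/6=-15/2
seg 1: a=-2, c=M1/2=9/2, d=(M2−M1)/(6·2)=-3/4, b=Δ1−h1·(2M1+M2)/6=-3
t_q=2 → seg 1, τ=1; S=-2+-3·τ+9/2·τ²+-3/4·τ³=-5/4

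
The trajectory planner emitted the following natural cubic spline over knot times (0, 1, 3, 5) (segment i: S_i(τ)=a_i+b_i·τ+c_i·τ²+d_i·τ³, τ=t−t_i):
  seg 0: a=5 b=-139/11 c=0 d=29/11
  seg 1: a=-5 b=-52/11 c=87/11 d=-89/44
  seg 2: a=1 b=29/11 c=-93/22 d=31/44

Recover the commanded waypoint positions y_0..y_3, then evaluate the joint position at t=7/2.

y_0=5 y_1=-5 y_2=1 y_3=-5
S(7/2) = 475/352

y_0 = S_0(0) = a_0 = 5
y_1 = S_1(0) = a_1 = -5
y_2 = S_2(0) = a_2 = 1
y_3 = S_2(2) = -5
t_q=7/2 is in segment 2 (τ=1/2); S_2(τ)=475/352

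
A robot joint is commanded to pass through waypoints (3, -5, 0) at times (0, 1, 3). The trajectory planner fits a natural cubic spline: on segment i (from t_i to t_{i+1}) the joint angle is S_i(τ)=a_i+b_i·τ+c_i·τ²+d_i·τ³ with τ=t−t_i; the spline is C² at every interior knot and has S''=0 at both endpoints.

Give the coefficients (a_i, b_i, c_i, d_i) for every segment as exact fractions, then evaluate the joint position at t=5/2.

  seg 0: a=3 b=-39/4 c=0 d=7/4
  seg 1: a=-5 b=-9/2 c=21/4 d=-7/8
S(5/2) = -185/64

Δ: Δ0=-8, Δ1=5/2
row 1: diag=6, rhs=63; c'=1/3, d'=21/2
back: M1=21/2
M: M0=0, M1=21/2, M2=0
seg 0: a=3, c=M0/2=0, d=(M1−M0)/(6·1)=7/4, b=Δ0−h0·(2M0+M1)/6=-39/4
seg 1: a=-5, c=M1/2=21/4, d=(M2−M1)/(6·2)=-7/8, b=Δ1−h1·(2M1+M2)/6=-9/2
t_q=5/2 → seg 1, τ=3/2; S=-5+-9/2·τ+21/4·τ²+-7/8·τ³=-185/64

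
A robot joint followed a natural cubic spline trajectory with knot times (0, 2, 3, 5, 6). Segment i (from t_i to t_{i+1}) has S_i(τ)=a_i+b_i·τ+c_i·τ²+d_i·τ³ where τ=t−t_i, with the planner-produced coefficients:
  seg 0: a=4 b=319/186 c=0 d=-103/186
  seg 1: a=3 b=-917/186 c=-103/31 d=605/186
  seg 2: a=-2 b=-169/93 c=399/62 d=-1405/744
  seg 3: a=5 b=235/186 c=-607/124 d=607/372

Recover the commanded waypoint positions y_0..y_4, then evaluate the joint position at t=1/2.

y_0=4 y_1=3 y_2=-2 y_3=5 y_4=3
S(1/2) = 2375/496

y_0 = S_0(0) = a_0 = 4
y_1 = S_1(0) = a_1 = 3
y_2 = S_2(0) = a_2 = -2
y_3 = S_3(0) = a_3 = 5
y_4 = S_3(1) = 3
t_q=1/2 is in segment 0 (τ=1/2); S_0(τ)=2375/496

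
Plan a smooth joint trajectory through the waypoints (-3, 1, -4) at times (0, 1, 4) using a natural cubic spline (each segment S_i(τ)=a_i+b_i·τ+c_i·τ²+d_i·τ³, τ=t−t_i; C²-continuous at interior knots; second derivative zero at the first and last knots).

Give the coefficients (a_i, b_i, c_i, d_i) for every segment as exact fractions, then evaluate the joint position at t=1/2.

Δ: Δ0=4, Δ1=-5/3
row 1: diag=8, rhs=-34; c'=3/8, d'=-17/4
back: M1=-17/4
M: M0=0, M1=-17/4, M2=0
seg 0: a=-3, c=M0/2=0, d=(M1−M0)/(6·1)=-17/24, b=Δ0−h0·(2M0+M1)/6=113/24
seg 1: a=1, c=M1/2=-17/8, d=(M2−M1)/(6·3)=17/72, b=Δ1−h1·(2M1+M2)/6=31/12
t_q=1/2 → seg 0, τ=1/2; S=-3+113/24·τ+0·τ²+-17/24·τ³=-47/64

  seg 0: a=-3 b=113/24 c=0 d=-17/24
  seg 1: a=1 b=31/12 c=-17/8 d=17/72
S(1/2) = -47/64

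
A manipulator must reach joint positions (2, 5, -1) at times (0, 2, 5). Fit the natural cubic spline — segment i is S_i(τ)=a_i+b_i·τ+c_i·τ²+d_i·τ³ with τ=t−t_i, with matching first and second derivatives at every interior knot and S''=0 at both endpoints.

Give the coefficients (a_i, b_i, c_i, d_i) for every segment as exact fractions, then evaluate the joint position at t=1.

Δ: Δ0=3/2, Δ1=-2
row 1: diag=10, rhs=-21; c'=3/10, d'=-21/10
back: M1=-21/10
M: M0=0, M1=-21/10, M2=0
seg 0: a=2, c=M0/2=0, d=(M1−M0)/(6·2)=-7/40, b=Δ0−h0·(2M0+M1)/6=11/5
seg 1: a=5, c=M1/2=-21/20, d=(M2−M1)/(6·3)=7/60, b=Δ1−h1·(2M1+M2)/6=1/10
t_q=1 → seg 0, τ=1; S=2+11/5·τ+0·τ²+-7/40·τ³=161/40

  seg 0: a=2 b=11/5 c=0 d=-7/40
  seg 1: a=5 b=1/10 c=-21/20 d=7/60
S(1) = 161/40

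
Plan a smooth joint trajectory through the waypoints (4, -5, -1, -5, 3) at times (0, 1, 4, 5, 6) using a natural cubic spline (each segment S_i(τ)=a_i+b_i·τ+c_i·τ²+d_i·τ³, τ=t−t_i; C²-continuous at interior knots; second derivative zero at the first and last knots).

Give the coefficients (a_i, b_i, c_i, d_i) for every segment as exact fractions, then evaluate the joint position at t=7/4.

Δ: Δ0=-9, Δ1=4/3, Δ2=-4, Δ3=8
row 1: diag=8, rhs=62; c'=3/8, d'=31/4
row 2: denom=8−3·3/8=55/8; d'=(-32−3·31/4)/(55/8)=-442/55
row 3: denom=4−1·8/55=212/55; d'=(72−1·-442/55)/(212/55)=2201/106
back: M3=2201/106
back: M2=-442/55−8/55·2201/106=-586/53
back: M1=31/4−3/8·-586/53=1261/106
M: M0=0, M1=1261/106, M2=-586/53, M3=2201/106, M4=0
seg 0: a=4, c=M0/2=0, d=(M1−M0)/(6·1)=1261/636, b=Δ0−h0·(2M0+M1)/6=-6985/636
seg 1: a=-5, c=M1/2=1261/212, d=(M2−M1)/(6·3)=-811/636, b=Δ1−h1·(2M1+M2)/6=-1601/318
seg 2: a=-1, c=M2/2=-293/53, d=(M3−M2)/(6·1)=3373/636, b=Δ2−h2·(2M2+M3)/6=-2401/636
seg 3: a=-5, c=M3/2=2201/212, d=(M4−M3)/(6·1)=-2201/636, b=Δ3−h3·(2M3+M4)/6=343/318
t_q=7/4 → seg 1, τ=3/4; S=-5+-1601/318·τ+1261/212·τ²+-811/636·τ³=-80975/13568

  seg 0: a=4 b=-6985/636 c=0 d=1261/636
  seg 1: a=-5 b=-1601/318 c=1261/212 d=-811/636
  seg 2: a=-1 b=-2401/636 c=-293/53 d=3373/636
  seg 3: a=-5 b=343/318 c=2201/212 d=-2201/636
S(7/4) = -80975/13568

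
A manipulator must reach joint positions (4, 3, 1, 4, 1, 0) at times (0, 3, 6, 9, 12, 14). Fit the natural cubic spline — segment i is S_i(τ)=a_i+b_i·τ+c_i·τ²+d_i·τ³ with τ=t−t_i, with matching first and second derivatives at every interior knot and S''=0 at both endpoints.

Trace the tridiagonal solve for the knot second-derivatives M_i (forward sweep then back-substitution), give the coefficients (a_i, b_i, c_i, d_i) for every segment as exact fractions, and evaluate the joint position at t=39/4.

  seg 0: a=4 b=-17/206 c=0 d=-155/5562
  seg 1: a=3 b=-86/103 c=-155/618 d=569/5562
  seg 2: a=1 b=87/206 c=69/103 d=-295/1854
  seg 3: a=4 b=15/103 c=-157/206 d=235/1854
  seg 4: a=1 b=-207/206 c=39/103 d=-13/206
S(39/4) = 49229/13184

Δ: Δ0=-1/3, Δ1=-2/3, Δ2=1, Δ3=-1, Δ4=-1/2
row 1: diag=12, rhs=-2; c'=1/4, d'=-1/6
row 2: denom=12−3·1/4=45/4; d'=(10−3·-1/6)/(45/4)=14/15
row 3: denom=12−3·4/15=56/5; d'=(-12−3·14/15)/(56/5)=-37/28
row 4: denom=10−3·15/56=515/56; d'=(3−3·-37/28)/(515/56)=78/103
back: M4=78/103
back: M3=-37/28−15/56·78/103=-157/103
back: M2=14/15−4/15·-157/103=138/103
back: M1=-1/6−1/4·138/103=-155/309
M: M0=0, M1=-155/309, M2=138/103, M3=-157/103, M4=78/103, M5=0
seg 0: a=4, c=M0/2=0, d=(M1−M0)/(6·3)=-155/5562, b=Δ0−h0·(2M0+M1)/6=-17/206
seg 1: a=3, c=M1/2=-155/618, d=(M2−M1)/(6·3)=569/5562, b=Δ1−h1·(2M1+M2)/6=-86/103
seg 2: a=1, c=M2/2=69/103, d=(M3−M2)/(6·3)=-295/1854, b=Δ2−h2·(2M2+M3)/6=87/206
seg 3: a=4, c=M3/2=-157/206, d=(M4−M3)/(6·3)=235/1854, b=Δ3−h3·(2M3+M4)/6=15/103
seg 4: a=1, c=M4/2=39/103, d=(M5−M4)/(6·2)=-13/206, b=Δ4−h4·(2M4+M5)/6=-207/206
t_q=39/4 → seg 3, τ=3/4; S=4+15/103·τ+-157/206·τ²+235/1854·τ³=49229/13184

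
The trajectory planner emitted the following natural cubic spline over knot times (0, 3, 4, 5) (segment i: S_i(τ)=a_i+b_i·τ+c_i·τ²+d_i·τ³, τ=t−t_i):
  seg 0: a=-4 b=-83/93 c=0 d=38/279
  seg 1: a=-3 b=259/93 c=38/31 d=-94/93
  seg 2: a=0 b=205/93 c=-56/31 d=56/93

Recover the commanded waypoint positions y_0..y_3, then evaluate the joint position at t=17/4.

y_0 = S_0(0) = a_0 = -4
y_1 = S_1(0) = a_1 = -3
y_2 = S_2(0) = a_2 = 0
y_3 = S_2(1) = 1
t_q=17/4 is in segment 2 (τ=1/4); S_2(τ)=111/248

y_0=-4 y_1=-3 y_2=0 y_3=1
S(17/4) = 111/248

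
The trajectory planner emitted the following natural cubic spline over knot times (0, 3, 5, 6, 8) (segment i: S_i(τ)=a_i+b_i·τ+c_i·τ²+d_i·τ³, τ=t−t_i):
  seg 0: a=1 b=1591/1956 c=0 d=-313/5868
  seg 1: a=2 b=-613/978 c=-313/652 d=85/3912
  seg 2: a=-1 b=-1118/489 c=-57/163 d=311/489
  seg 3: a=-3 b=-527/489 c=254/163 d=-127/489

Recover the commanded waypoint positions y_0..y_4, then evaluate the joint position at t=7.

y_0=1 y_1=2 y_2=-1 y_3=-3 y_4=-1
S(7) = -453/163

y_0 = S_0(0) = a_0 = 1
y_1 = S_1(0) = a_1 = 2
y_2 = S_2(0) = a_2 = -1
y_3 = S_3(0) = a_3 = -3
y_4 = S_3(2) = -1
t_q=7 is in segment 3 (τ=1); S_3(τ)=-453/163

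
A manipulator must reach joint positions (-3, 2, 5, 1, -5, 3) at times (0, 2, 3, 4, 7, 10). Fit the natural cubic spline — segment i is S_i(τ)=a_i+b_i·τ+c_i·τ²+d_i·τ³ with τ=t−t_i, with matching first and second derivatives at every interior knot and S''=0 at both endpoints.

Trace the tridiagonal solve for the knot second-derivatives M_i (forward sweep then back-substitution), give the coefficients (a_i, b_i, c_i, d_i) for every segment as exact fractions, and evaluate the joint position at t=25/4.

Δ: Δ0=5/2, Δ1=3, Δ2=-4, Δ3=-2, Δ4=8/3
row 1: diag=6, rhs=3; c'=1/6, d'=1/2
row 2: denom=4−1·1/6=23/6; d'=(-42−1·1/2)/(23/6)=-255/23
row 3: denom=8−1·6/23=178/23; d'=(12−1·-255/23)/(178/23)=531/178
row 4: denom=12−3·69/178=1929/178; d'=(28−3·531/178)/(1929/178)=3391/1929
back: M4=3391/1929
back: M3=531/178−69/178·3391/1929=1480/643
back: M2=-255/23−6/23·1480/643=-7515/643
back: M1=1/2−1/6·-7515/643=1574/643
M: M0=0, M1=1574/643, M2=-7515/643, M3=1480/643, M4=3391/1929, M5=0
seg 0: a=-3, c=M0/2=0, d=(M1−M0)/(6·2)=787/3858, b=Δ0−h0·(2M0+M1)/6=6497/3858
seg 1: a=2, c=M1/2=787/643, d=(M2−M1)/(6·1)=-9089/3858, b=Δ1−h1·(2M1+M2)/6=15941/3858
seg 2: a=5, c=M2/2=-7515/1286, d=(M3−M2)/(6·1)=8995/3858, b=Δ2−h2·(2M2+M3)/6=-941/1929
seg 3: a=1, c=M3/2=740/643, d=(M4−M3)/(6·3)=-1049/34722, b=Δ3−h3·(2M3+M4)/6=-19987/3858
seg 4: a=-5, c=M4/2=3391/3858, d=(M5−M4)/(6·3)=-3391/34722, b=Δ4−h4·(2M4+M5)/6=1753/1929
t_q=25/4 → seg 3, τ=9/4; S=1+-19987/3858·τ+740/643·τ²+-1049/34722·τ³=-425875/82304

  seg 0: a=-3 b=6497/3858 c=0 d=787/3858
  seg 1: a=2 b=15941/3858 c=787/643 d=-9089/3858
  seg 2: a=5 b=-941/1929 c=-7515/1286 d=8995/3858
  seg 3: a=1 b=-19987/3858 c=740/643 d=-1049/34722
  seg 4: a=-5 b=1753/1929 c=3391/3858 d=-3391/34722
S(25/4) = -425875/82304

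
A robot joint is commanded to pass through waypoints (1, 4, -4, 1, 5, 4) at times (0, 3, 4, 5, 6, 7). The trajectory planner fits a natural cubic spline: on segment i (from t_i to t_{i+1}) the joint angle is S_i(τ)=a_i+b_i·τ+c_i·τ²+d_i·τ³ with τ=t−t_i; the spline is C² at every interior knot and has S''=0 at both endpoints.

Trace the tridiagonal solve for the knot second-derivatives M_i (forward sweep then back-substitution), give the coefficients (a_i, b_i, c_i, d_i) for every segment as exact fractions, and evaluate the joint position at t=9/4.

Δ: Δ0=1, Δ1=-8, Δ2=5, Δ3=4, Δ4=-1
row 1: diag=8, rhs=-54; c'=1/8, d'=-27/4
row 2: denom=4−1·1/8=31/8; d'=(78−1·-27/4)/(31/8)=678/31
row 3: denom=4−1·8/31=116/31; d'=(-6−1·678/31)/(116/31)=-216/29
row 4: denom=4−1·31/116=433/116; d'=(-30−1·-216/29)/(433/116)=-2616/433
back: M4=-2616/433
back: M3=-216/29−31/116·-2616/433=-2526/433
back: M2=678/31−8/31·-2526/433=10122/433
back: M1=-27/4−1/8·10122/433=-4188/433
M: M0=0, M1=-4188/433, M2=10122/433, M3=-2526/433, M4=-2616/433, M5=0
seg 0: a=1, c=M0/2=0, d=(M1−M0)/(6·3)=-698/1299, b=Δ0−h0·(2M0+M1)/6=2527/433
seg 1: a=4, c=M1/2=-2094/433, d=(M2−M1)/(6·1)=2385/433, b=Δ1−h1·(2M1+M2)/6=-3755/433
seg 2: a=-4, c=M2/2=5061/433, d=(M3−M2)/(6·1)=-2108/433, b=Δ2−h2·(2M2+M3)/6=-788/433
seg 3: a=1, c=M3/2=-1263/433, d=(M4−M3)/(6·1)=-15/433, b=Δ3−h3·(2M3+M4)/6=3010/433
seg 4: a=5, c=M4/2=-1308/433, d=(M5−M4)/(6·1)=436/433, b=Δ4−h4·(2M4+M5)/6=439/433
t_q=9/4 → seg 0, τ=9/4; S=1+2527/433·τ+0·τ²+-698/1299·τ³=110993/13856

  seg 0: a=1 b=2527/433 c=0 d=-698/1299
  seg 1: a=4 b=-3755/433 c=-2094/433 d=2385/433
  seg 2: a=-4 b=-788/433 c=5061/433 d=-2108/433
  seg 3: a=1 b=3010/433 c=-1263/433 d=-15/433
  seg 4: a=5 b=439/433 c=-1308/433 d=436/433
S(9/4) = 110993/13856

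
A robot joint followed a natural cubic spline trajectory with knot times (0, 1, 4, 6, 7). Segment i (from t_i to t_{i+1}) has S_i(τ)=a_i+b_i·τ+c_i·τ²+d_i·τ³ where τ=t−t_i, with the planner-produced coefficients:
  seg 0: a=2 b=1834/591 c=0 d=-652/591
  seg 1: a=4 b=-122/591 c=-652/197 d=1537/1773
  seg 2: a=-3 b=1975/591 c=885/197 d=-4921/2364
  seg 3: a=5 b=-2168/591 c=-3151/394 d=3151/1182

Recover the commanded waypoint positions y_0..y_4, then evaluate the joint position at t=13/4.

y_0 = S_0(0) = a_0 = 2
y_1 = S_1(0) = a_1 = 4
y_2 = S_2(0) = a_2 = -3
y_3 = S_3(0) = a_3 = 5
y_4 = S_3(1) = -4
t_q=13/4 is in segment 1 (τ=9/4); S_1(τ)=-42175/12608

y_0=2 y_1=4 y_2=-3 y_3=5 y_4=-4
S(13/4) = -42175/12608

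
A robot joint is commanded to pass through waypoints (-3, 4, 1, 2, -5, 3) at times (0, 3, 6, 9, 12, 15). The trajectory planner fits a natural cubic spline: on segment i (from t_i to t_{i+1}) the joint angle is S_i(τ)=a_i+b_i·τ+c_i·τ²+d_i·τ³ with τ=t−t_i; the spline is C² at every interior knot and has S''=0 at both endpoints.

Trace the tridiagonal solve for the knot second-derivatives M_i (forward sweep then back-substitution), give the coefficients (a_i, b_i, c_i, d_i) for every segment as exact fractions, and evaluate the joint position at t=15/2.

  seg 0: a=-3 b=710/209 c=0 d=-667/5643
  seg 1: a=4 b=43/209 c=-667/627 d=415/1881
  seg 2: a=1 b=-46/209 c=578/627 d=-73/297
  seg 3: a=2 b=-277/209 c=-809/627 d=1795/5643
  seg 4: a=-5 b=-100/209 c=986/627 d=-986/5643
S(15/2) = 291/152

Δ: Δ0=7/3, Δ1=-1, Δ2=1/3, Δ3=-7/3, Δ4=8/3
row 1: diag=12, rhs=-20; c'=1/4, d'=-5/3
row 2: denom=12−3·1/4=45/4; d'=(8−3·-5/3)/(45/4)=52/45
row 3: denom=12−3·4/15=56/5; d'=(-16−3·52/45)/(56/5)=-73/42
row 4: denom=12−3·15/56=627/56; d'=(30−3·-73/42)/(627/56)=1972/627
back: M4=1972/627
back: M3=-73/42−15/56·1972/627=-1618/627
back: M2=52/45−4/15·-1618/627=1156/627
back: M1=-5/3−1/4·1156/627=-1334/627
M: M0=0, M1=-1334/627, M2=1156/627, M3=-1618/627, M4=1972/627, M5=0
seg 0: a=-3, c=M0/2=0, d=(M1−M0)/(6·3)=-667/5643, b=Δ0−h0·(2M0+M1)/6=710/209
seg 1: a=4, c=M1/2=-667/627, d=(M2−M1)/(6·3)=415/1881, b=Δ1−h1·(2M1+M2)/6=43/209
seg 2: a=1, c=M2/2=578/627, d=(M3−M2)/(6·3)=-73/297, b=Δ2−h2·(2M2+M3)/6=-46/209
seg 3: a=2, c=M3/2=-809/627, d=(M4−M3)/(6·3)=1795/5643, b=Δ3−h3·(2M3+M4)/6=-277/209
seg 4: a=-5, c=M4/2=986/627, d=(M5−M4)/(6·3)=-986/5643, b=Δ4−h4·(2M4+M5)/6=-100/209
t_q=15/2 → seg 2, τ=3/2; S=1+-46/209·τ+578/627·τ²+-73/297·τ³=291/152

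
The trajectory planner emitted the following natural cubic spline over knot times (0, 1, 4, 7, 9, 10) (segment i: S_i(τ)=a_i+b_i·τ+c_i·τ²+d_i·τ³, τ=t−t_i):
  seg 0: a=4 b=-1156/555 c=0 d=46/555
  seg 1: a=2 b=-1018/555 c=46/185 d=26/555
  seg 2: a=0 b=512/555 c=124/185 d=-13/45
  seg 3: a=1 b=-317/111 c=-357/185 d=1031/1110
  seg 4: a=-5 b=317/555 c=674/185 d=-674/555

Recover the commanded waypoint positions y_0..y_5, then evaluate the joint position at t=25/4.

y_0 = S_0(0) = a_0 = 4
y_1 = S_1(0) = a_1 = 2
y_2 = S_2(0) = a_2 = 0
y_3 = S_3(0) = a_3 = 1
y_4 = S_4(0) = a_4 = -5
y_5 = S_4(1) = -2
t_q=25/4 is in segment 2 (τ=9/4); S_2(τ)=25791/11840

y_0=4 y_1=2 y_2=0 y_3=1 y_4=-5 y_5=-2
S(25/4) = 25791/11840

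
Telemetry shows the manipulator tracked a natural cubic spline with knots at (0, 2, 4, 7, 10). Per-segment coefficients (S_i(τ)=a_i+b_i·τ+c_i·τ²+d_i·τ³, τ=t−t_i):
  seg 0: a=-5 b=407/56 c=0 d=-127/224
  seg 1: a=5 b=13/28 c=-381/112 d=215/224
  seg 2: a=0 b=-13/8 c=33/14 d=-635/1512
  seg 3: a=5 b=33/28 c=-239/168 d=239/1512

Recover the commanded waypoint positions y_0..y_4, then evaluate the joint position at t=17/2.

y_0=-5 y_1=5 y_2=0 y_3=5 y_4=0
S(17/2) = 1837/448

y_0 = S_0(0) = a_0 = -5
y_1 = S_1(0) = a_1 = 5
y_2 = S_2(0) = a_2 = 0
y_3 = S_3(0) = a_3 = 5
y_4 = S_3(3) = 0
t_q=17/2 is in segment 3 (τ=3/2); S_3(τ)=1837/448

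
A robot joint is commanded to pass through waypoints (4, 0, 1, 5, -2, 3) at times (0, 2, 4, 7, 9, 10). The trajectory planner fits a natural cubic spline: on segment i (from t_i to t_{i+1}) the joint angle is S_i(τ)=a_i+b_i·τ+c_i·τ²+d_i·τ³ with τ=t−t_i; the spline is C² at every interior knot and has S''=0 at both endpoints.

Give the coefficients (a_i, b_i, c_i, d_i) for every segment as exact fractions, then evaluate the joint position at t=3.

Δ: Δ0=-2, Δ1=1/2, Δ2=4/3, Δ3=-7/2, Δ4=5
row 1: diag=8, rhs=15; c'=1/4, d'=15/8
row 2: denom=10−2·1/4=19/2; d'=(5−2·15/8)/(19/2)=5/38
row 3: denom=10−3·6/19=172/19; d'=(-29−3·5/38)/(172/19)=-1117/344
row 4: denom=6−2·19/86=239/43; d'=(51−2·-1117/344)/(239/43)=9889/956
back: M4=9889/956
back: M3=-1117/344−19/86·9889/956=-5289/956
back: M2=5/38−6/19·-5289/956=449/239
back: M1=15/8−1/4·449/239=2687/1912
M: M0=0, M1=2687/1912, M2=449/239, M3=-5289/956, M4=9889/956, M5=0
seg 0: a=4, c=M0/2=0, d=(M1−M0)/(6·2)=2687/22944, b=Δ0−h0·(2M0+M1)/6=-14159/5736
seg 1: a=0, c=M1/2=2687/3824, d=(M2−M1)/(6·2)=905/22944, b=Δ1−h1·(2M1+M2)/6=-3049/2868
seg 2: a=1, c=M2/2=449/478, d=(M3−M2)/(6·3)=-7085/17208, b=Δ2−h2·(2M2+M3)/6=12739/5736
seg 3: a=5, c=M3/2=-5289/1912, d=(M4−M3)/(6·2)=7589/5736, b=Δ3−h3·(2M3+M4)/6=-9349/2868
seg 4: a=-2, c=M4/2=9889/1912, d=(M5−M4)/(6·1)=-9889/5736, b=Δ4−h4·(2M4+M5)/6=4451/2868
t_q=3 → seg 1, τ=1; S=0+-3049/2868·τ+2687/3824·τ²+905/22944·τ³=-2455/7648

  seg 0: a=4 b=-14159/5736 c=0 d=2687/22944
  seg 1: a=0 b=-3049/2868 c=2687/3824 d=905/22944
  seg 2: a=1 b=12739/5736 c=449/478 d=-7085/17208
  seg 3: a=5 b=-9349/2868 c=-5289/1912 d=7589/5736
  seg 4: a=-2 b=4451/2868 c=9889/1912 d=-9889/5736
S(3) = -2455/7648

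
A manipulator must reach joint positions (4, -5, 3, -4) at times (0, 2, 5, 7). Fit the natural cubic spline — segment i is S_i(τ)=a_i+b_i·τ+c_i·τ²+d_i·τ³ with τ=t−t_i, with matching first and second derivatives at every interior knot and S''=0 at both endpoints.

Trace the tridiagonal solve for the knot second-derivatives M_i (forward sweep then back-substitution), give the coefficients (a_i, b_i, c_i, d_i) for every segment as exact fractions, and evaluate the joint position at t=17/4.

Δ: Δ0=-9/2, Δ1=8/3, Δ2=-7/2
row 1: diag=10, rhs=43; c'=3/10, d'=43/10
row 2: denom=10−3·3/10=91/10; d'=(-37−3·43/10)/(91/10)=-499/91
back: M2=-499/91
back: M1=43/10−3/10·-499/91=541/91
M: M0=0, M1=541/91, M2=-499/91, M3=0
seg 0: a=4, c=M0/2=0, d=(M1−M0)/(6·2)=541/1092, b=Δ0−h0·(2M0+M1)/6=-3539/546
seg 1: a=-5, c=M1/2=541/182, d=(M2−M1)/(6·3)=-40/63, b=Δ1−h1·(2M1+M2)/6=-293/546
seg 2: a=3, c=M2/2=-499/182, d=(M3−M2)/(6·2)=499/1092, b=Δ2−h2·(2M2+M3)/6=85/546
t_q=17/4 → seg 1, τ=9/4; S=-5+-293/546·τ+541/182·τ²+-40/63·τ³=4685/2912

  seg 0: a=4 b=-3539/546 c=0 d=541/1092
  seg 1: a=-5 b=-293/546 c=541/182 d=-40/63
  seg 2: a=3 b=85/546 c=-499/182 d=499/1092
S(17/4) = 4685/2912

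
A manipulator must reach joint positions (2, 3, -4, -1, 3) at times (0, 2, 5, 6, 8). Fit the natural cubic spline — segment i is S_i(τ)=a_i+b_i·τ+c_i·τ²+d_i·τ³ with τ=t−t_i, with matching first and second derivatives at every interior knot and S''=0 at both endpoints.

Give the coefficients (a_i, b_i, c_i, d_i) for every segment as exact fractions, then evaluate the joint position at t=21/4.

Δ: Δ0=1/2, Δ1=-7/3, Δ2=3, Δ3=2
row 1: diag=10, rhs=-17; c'=3/10, d'=-17/10
row 2: denom=8−3·3/10=71/10; d'=(32−3·-17/10)/(71/10)=371/71
row 3: denom=6−1·10/71=416/71; d'=(-6−1·371/71)/(416/71)=-797/416
back: M3=-797/416
back: M2=371/71−10/71·-797/416=1143/208
back: M1=-17/10−3/10·1143/208=-1393/416
M: M0=0, M1=-1393/416, M2=1143/208, M3=-797/416, M4=0
seg 0: a=2, c=M0/2=0, d=(M1−M0)/(6·2)=-1393/4992, b=Δ0−h0·(2M0+M1)/6=2017/1248
seg 1: a=3, c=M1/2=-1393/832, d=(M2−M1)/(6·3)=283/576, b=Δ1−h1·(2M1+M2)/6=-1081/624
seg 2: a=-4, c=M2/2=1143/416, d=(M3−M2)/(6·1)=-3083/2496, b=Δ2−h2·(2M2+M3)/6=3713/2496
seg 3: a=-1, c=M3/2=-797/832, d=(M4−M3)/(6·2)=797/4992, b=Δ3−h3·(2M3+M4)/6=2045/624
t_q=21/4 → seg 2, τ=1/4; S=-4+3713/2496·τ+1143/416·τ²+-3083/2496·τ³=-185073/53248

  seg 0: a=2 b=2017/1248 c=0 d=-1393/4992
  seg 1: a=3 b=-1081/624 c=-1393/832 d=283/576
  seg 2: a=-4 b=3713/2496 c=1143/416 d=-3083/2496
  seg 3: a=-1 b=2045/624 c=-797/832 d=797/4992
S(21/4) = -185073/53248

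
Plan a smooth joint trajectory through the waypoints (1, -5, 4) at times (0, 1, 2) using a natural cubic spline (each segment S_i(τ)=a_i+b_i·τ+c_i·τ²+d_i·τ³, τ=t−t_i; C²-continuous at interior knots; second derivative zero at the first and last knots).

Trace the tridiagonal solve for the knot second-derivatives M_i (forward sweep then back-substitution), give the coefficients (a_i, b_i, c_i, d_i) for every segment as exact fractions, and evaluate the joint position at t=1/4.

Δ: Δ0=-6, Δ1=9
row 1: diag=4, rhs=90; c'=1/4, d'=45/2
back: M1=45/2
M: M0=0, M1=45/2, M2=0
seg 0: a=1, c=M0/2=0, d=(M1−M0)/(6·1)=15/4, b=Δ0−h0·(2M0+M1)/6=-39/4
seg 1: a=-5, c=M1/2=45/4, d=(M2−M1)/(6·1)=-15/4, b=Δ1−h1·(2M1+M2)/6=3/2
t_q=1/4 → seg 0, τ=1/4; S=1+-39/4·τ+0·τ²+15/4·τ³=-353/256

  seg 0: a=1 b=-39/4 c=0 d=15/4
  seg 1: a=-5 b=3/2 c=45/4 d=-15/4
S(1/4) = -353/256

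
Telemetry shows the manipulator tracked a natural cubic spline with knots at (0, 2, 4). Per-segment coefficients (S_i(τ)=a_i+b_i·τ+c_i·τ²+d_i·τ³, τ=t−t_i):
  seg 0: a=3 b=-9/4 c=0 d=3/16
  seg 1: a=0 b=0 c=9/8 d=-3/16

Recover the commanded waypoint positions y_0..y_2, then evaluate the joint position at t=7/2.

y_0 = S_0(0) = a_0 = 3
y_1 = S_1(0) = a_1 = 0
y_2 = S_1(2) = 3
t_q=7/2 is in segment 1 (τ=3/2); S_1(τ)=243/128

y_0=3 y_1=0 y_2=3
S(7/2) = 243/128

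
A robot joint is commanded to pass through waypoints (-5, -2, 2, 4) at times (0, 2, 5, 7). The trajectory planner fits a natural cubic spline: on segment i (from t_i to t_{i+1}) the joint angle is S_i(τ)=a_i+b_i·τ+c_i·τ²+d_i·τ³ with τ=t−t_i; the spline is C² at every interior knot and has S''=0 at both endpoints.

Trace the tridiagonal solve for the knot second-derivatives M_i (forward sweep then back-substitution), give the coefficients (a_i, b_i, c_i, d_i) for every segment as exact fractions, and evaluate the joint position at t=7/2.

Δ: Δ0=3/2, Δ1=4/3, Δ2=1
row 1: diag=10, rhs=-1; c'=3/10, d'=-1/10
row 2: denom=10−3·3/10=91/10; d'=(-2−3·-1/10)/(91/10)=-17/91
back: M2=-17/91
back: M1=-1/10−3/10·-17/91=-4/91
M: M0=0, M1=-4/91, M2=-17/91, M3=0
seg 0: a=-5, c=M0/2=0, d=(M1−M0)/(6·2)=-1/273, b=Δ0−h0·(2M0+M1)/6=827/546
seg 1: a=-2, c=M1/2=-2/91, d=(M2−M1)/(6·3)=-1/126, b=Δ1−h1·(2M1+M2)/6=803/546
seg 2: a=2, c=M2/2=-17/182, d=(M3−M2)/(6·2)=17/1092, b=Δ2−h2·(2M2+M3)/6=307/273
t_q=7/2 → seg 1, τ=3/2; S=-2+803/546·τ+-2/91·τ²+-1/126·τ³=27/208

  seg 0: a=-5 b=827/546 c=0 d=-1/273
  seg 1: a=-2 b=803/546 c=-2/91 d=-1/126
  seg 2: a=2 b=307/273 c=-17/182 d=17/1092
S(7/2) = 27/208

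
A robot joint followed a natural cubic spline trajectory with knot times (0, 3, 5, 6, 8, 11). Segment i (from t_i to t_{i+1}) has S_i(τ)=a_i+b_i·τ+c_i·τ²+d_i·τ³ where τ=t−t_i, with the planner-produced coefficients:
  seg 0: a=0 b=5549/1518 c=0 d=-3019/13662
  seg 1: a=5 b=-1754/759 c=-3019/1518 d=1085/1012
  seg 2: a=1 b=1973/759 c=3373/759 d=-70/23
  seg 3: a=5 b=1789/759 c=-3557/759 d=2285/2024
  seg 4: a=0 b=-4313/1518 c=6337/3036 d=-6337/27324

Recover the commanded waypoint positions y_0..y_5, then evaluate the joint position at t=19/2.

y_0=0 y_1=5 y_2=1 y_3=5 y_4=0 y_5=4
S(19/2) = -2819/8096

y_0 = S_0(0) = a_0 = 0
y_1 = S_1(0) = a_1 = 5
y_2 = S_2(0) = a_2 = 1
y_3 = S_3(0) = a_3 = 5
y_4 = S_4(0) = a_4 = 0
y_5 = S_4(3) = 4
t_q=19/2 is in segment 4 (τ=3/2); S_4(τ)=-2819/8096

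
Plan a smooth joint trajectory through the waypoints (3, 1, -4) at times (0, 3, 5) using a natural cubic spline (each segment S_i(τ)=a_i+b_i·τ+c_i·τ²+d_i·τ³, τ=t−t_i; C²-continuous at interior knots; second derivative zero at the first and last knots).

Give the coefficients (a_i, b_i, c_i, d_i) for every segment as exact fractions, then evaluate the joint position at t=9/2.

  seg 0: a=3 b=-7/60 c=0 d=-11/180
  seg 1: a=1 b=-53/30 c=-11/20 d=11/120
S(9/2) = -165/64

Δ: Δ0=-2/3, Δ1=-5/2
row 1: diag=10, rhs=-11; c'=1/5, d'=-11/10
back: M1=-11/10
M: M0=0, M1=-11/10, M2=0
seg 0: a=3, c=M0/2=0, d=(M1−M0)/(6·3)=-11/180, b=Δ0−h0·(2M0+M1)/6=-7/60
seg 1: a=1, c=M1/2=-11/20, d=(M2−M1)/(6·2)=11/120, b=Δ1−h1·(2M1+M2)/6=-53/30
t_q=9/2 → seg 1, τ=3/2; S=1+-53/30·τ+-11/20·τ²+11/120·τ³=-165/64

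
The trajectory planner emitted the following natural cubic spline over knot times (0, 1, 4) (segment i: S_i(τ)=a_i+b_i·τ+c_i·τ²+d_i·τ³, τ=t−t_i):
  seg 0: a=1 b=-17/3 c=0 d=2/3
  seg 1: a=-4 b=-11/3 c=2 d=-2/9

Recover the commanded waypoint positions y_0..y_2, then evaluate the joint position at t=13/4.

y_0=1 y_1=-4 y_2=-3
S(13/4) = -149/32

y_0 = S_0(0) = a_0 = 1
y_1 = S_1(0) = a_1 = -4
y_2 = S_1(3) = -3
t_q=13/4 is in segment 1 (τ=9/4); S_1(τ)=-149/32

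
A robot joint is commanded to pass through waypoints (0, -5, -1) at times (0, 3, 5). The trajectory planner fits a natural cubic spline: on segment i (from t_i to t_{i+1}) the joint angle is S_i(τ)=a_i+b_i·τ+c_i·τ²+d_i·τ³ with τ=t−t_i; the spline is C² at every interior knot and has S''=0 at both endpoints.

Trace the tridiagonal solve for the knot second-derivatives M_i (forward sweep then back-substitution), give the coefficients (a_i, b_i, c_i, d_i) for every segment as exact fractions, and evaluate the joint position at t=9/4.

  seg 0: a=0 b=-83/30 c=0 d=11/90
  seg 1: a=-5 b=8/15 c=11/10 d=-11/60
S(9/4) = -3093/640

Δ: Δ0=-5/3, Δ1=2
row 1: diag=10, rhs=22; c'=1/5, d'=11/5
back: M1=11/5
M: M0=0, M1=11/5, M2=0
seg 0: a=0, c=M0/2=0, d=(M1−M0)/(6·3)=11/90, b=Δ0−h0·(2M0+M1)/6=-83/30
seg 1: a=-5, c=M1/2=11/10, d=(M2−M1)/(6·2)=-11/60, b=Δ1−h1·(2M1+M2)/6=8/15
t_q=9/4 → seg 0, τ=9/4; S=0+-83/30·τ+0·τ²+11/90·τ³=-3093/640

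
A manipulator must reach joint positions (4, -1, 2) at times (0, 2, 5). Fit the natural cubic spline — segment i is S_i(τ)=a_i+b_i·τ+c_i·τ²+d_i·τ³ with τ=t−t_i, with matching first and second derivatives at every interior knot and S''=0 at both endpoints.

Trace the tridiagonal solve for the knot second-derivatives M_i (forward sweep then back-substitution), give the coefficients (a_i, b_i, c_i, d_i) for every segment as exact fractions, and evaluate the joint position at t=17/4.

  seg 0: a=4 b=-16/5 c=0 d=7/40
  seg 1: a=-1 b=-11/10 c=21/20 d=-7/60
S(17/4) = 131/256

Δ: Δ0=-5/2, Δ1=1
row 1: diag=10, rhs=21; c'=3/10, d'=21/10
back: M1=21/10
M: M0=0, M1=21/10, M2=0
seg 0: a=4, c=M0/2=0, d=(M1−M0)/(6·2)=7/40, b=Δ0−h0·(2M0+M1)/6=-16/5
seg 1: a=-1, c=M1/2=21/20, d=(M2−M1)/(6·3)=-7/60, b=Δ1−h1·(2M1+M2)/6=-11/10
t_q=17/4 → seg 1, τ=9/4; S=-1+-11/10·τ+21/20·τ²+-7/60·τ³=131/256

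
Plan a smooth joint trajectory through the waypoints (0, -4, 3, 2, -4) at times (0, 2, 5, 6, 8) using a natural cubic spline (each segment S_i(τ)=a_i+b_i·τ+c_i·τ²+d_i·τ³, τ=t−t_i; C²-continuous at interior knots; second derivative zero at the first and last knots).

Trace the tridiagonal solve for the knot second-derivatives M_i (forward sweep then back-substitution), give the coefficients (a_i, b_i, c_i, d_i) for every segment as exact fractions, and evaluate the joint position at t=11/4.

Δ: Δ0=-2, Δ1=7/3, Δ2=-1, Δ3=-3
row 1: diag=10, rhs=26; c'=3/10, d'=13/5
row 2: denom=8−3·3/10=71/10; d'=(-20−3·13/5)/(71/10)=-278/71
row 3: denom=6−1·10/71=416/71; d'=(-12−1·-278/71)/(416/71)=-287/208
back: M3=-287/208
back: M2=-278/71−10/71·-287/208=-387/104
back: M1=13/5−3/10·-387/104=773/208
M: M0=0, M1=773/208, M2=-387/104, M3=-287/208, M4=0
seg 0: a=0, c=M0/2=0, d=(M1−M0)/(6·2)=773/2496, b=Δ0−h0·(2M0+M1)/6=-2021/624
seg 1: a=-4, c=M1/2=773/416, d=(M2−M1)/(6·3)=-119/288, b=Δ1−h1·(2M1+M2)/6=149/312
seg 2: a=3, c=M2/2=-387/208, d=(M3−M2)/(6·1)=487/1248, b=Δ2−h2·(2M2+M3)/6=587/1248
seg 3: a=2, c=M3/2=-287/416, d=(M4−M3)/(6·2)=287/2496, b=Δ3−h3·(2M3+M4)/6=-649/312
t_q=11/4 → seg 1, τ=3/4; S=-4+149/312·τ+773/416·τ²+-119/288·τ³=-73773/26624

  seg 0: a=0 b=-2021/624 c=0 d=773/2496
  seg 1: a=-4 b=149/312 c=773/416 d=-119/288
  seg 2: a=3 b=587/1248 c=-387/208 d=487/1248
  seg 3: a=2 b=-649/312 c=-287/416 d=287/2496
S(11/4) = -73773/26624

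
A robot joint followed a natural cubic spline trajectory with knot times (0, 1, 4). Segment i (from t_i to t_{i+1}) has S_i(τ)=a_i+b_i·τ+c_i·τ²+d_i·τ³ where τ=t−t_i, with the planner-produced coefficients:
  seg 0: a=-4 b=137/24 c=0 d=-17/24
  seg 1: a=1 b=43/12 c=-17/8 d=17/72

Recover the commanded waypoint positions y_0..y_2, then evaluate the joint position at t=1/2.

y_0 = S_0(0) = a_0 = -4
y_1 = S_1(0) = a_1 = 1
y_2 = S_1(3) = -1
t_q=1/2 is in segment 0 (τ=1/2); S_0(τ)=-79/64

y_0=-4 y_1=1 y_2=-1
S(1/2) = -79/64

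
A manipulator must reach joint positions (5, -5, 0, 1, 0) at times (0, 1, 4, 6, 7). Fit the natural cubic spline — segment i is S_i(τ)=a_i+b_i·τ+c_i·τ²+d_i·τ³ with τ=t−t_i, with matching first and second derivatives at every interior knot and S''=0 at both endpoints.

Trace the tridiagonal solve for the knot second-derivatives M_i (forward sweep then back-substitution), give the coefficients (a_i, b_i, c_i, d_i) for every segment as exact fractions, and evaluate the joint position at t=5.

  seg 0: a=5 b=-6908/591 c=0 d=998/591
  seg 1: a=-5 b=-3914/591 c=998/197 d=-1361/1773
  seg 2: a=0 b=1801/591 c=-363/197 d=1345/4728
  seg 3: a=1 b=-1075/1182 c=-107/788 d=107/2364
S(5) = 2347/1576

Δ: Δ0=-10, Δ1=5/3, Δ2=1/2, Δ3=-1
row 1: diag=8, rhs=70; c'=3/8, d'=35/4
row 2: denom=10−3·3/8=71/8; d'=(-7−3·35/4)/(71/8)=-266/71
row 3: denom=6−2·16/71=394/71; d'=(-9−2·-266/71)/(394/71)=-107/394
back: M3=-107/394
back: M2=-266/71−16/71·-107/394=-726/197
back: M1=35/4−3/8·-726/197=1996/197
M: M0=0, M1=1996/197, M2=-726/197, M3=-107/394, M4=0
seg 0: a=5, c=M0/2=0, d=(M1−M0)/(6·1)=998/591, b=Δ0−h0·(2M0+M1)/6=-6908/591
seg 1: a=-5, c=M1/2=998/197, d=(M2−M1)/(6·3)=-1361/1773, b=Δ1−h1·(2M1+M2)/6=-3914/591
seg 2: a=0, c=M2/2=-363/197, d=(M3−M2)/(6·2)=1345/4728, b=Δ2−h2·(2M2+M3)/6=1801/591
seg 3: a=1, c=M3/2=-107/788, d=(M4−M3)/(6·1)=107/2364, b=Δ3−h3·(2M3+M4)/6=-1075/1182
t_q=5 → seg 2, τ=1; S=0+1801/591·τ+-363/197·τ²+1345/4728·τ³=2347/1576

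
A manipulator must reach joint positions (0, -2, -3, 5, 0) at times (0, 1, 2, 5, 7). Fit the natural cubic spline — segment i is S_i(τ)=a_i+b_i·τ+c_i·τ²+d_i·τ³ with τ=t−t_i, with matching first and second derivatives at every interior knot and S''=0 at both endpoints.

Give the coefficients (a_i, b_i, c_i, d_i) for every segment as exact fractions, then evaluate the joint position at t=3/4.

  seg 0: a=0 b=-3401/1644 c=0 d=113/1644
  seg 1: a=-2 b=-1531/822 c=113/548 d=1079/1644
  seg 2: a=-3 b=853/1644 c=298/137 d=-2399/4932
  seg 3: a=5 b=359/822 c=-1207/548 d=1207/3288
S(3/4) = -53399/35072

Δ: Δ0=-2, Δ1=-1, Δ2=8/3, Δ3=-5/2
row 1: diag=4, rhs=6; c'=1/4, d'=3/2
row 2: denom=8−1·1/4=31/4; d'=(22−1·3/2)/(31/4)=82/31
row 3: denom=10−3·12/31=274/31; d'=(-31−3·82/31)/(274/31)=-1207/274
back: M3=-1207/274
back: M2=82/31−12/31·-1207/274=596/137
back: M1=3/2−1/4·596/137=113/274
M: M0=0, M1=113/274, M2=596/137, M3=-1207/274, M4=0
seg 0: a=0, c=M0/2=0, d=(M1−M0)/(6·1)=113/1644, b=Δ0−h0·(2M0+M1)/6=-3401/1644
seg 1: a=-2, c=M1/2=113/548, d=(M2−M1)/(6·1)=1079/1644, b=Δ1−h1·(2M1+M2)/6=-1531/822
seg 2: a=-3, c=M2/2=298/137, d=(M3−M2)/(6·3)=-2399/4932, b=Δ2−h2·(2M2+M3)/6=853/1644
seg 3: a=5, c=M3/2=-1207/548, d=(M4−M3)/(6·2)=1207/3288, b=Δ3−h3·(2M3+M4)/6=359/822
t_q=3/4 → seg 0, τ=3/4; S=0+-3401/1644·τ+0·τ²+113/1644·τ³=-53399/35072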